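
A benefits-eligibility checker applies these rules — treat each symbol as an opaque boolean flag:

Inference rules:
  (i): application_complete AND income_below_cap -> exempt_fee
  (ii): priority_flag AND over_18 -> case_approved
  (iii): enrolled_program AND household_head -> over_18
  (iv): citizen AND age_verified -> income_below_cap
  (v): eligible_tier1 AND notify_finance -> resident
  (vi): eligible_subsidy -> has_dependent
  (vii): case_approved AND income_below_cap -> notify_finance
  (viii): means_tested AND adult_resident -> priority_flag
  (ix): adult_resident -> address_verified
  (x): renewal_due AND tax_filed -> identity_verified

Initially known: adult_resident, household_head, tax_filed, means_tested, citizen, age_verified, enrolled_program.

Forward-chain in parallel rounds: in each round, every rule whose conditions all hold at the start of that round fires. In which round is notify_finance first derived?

3

Round 1 — (iii), (iv), (viii), (ix), derive over_18, income_below_cap, priority_flag, address_verified.
Round 2 — (ii), derive case_approved.
Round 3 — (vii), derive notify_finance.
notify_finance first appears in round 3.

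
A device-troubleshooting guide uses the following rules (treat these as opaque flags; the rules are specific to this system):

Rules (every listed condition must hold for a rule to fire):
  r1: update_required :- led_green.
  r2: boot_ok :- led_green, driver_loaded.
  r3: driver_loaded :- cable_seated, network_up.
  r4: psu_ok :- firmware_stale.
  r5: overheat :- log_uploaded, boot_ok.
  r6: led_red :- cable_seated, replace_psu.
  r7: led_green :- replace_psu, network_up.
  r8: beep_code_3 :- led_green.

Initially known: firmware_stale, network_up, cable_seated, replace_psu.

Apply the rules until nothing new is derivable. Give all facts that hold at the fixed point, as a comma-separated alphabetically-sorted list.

Round 1: r3 [driver_loaded :- cable_seated, network_up.]; r4 [psu_ok :- firmware_stale.]; r6 [led_red :- cable_seated, replace_psu.]; r7 [led_green :- replace_psu, network_up.]. Adds driver_loaded, psu_ok, led_red, led_green.
Round 2: r1 [update_required :- led_green.]; r2 [boot_ok :- led_green, driver_loaded.]; r8 [beep_code_3 :- led_green.]. Adds update_required, boot_ok, beep_code_3.

beep_code_3, boot_ok, cable_seated, driver_loaded, firmware_stale, led_green, led_red, network_up, psu_ok, replace_psu, update_required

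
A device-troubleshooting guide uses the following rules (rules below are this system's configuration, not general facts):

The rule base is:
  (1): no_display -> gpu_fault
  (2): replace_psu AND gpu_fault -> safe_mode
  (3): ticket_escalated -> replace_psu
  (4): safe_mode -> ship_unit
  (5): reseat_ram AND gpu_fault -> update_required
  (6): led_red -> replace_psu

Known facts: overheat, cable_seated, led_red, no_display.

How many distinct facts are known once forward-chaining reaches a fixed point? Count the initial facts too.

[1] (1) [no_display -> gpu_fault]; (6) [led_red -> replace_psu]. ⇒ new: gpu_fault, replace_psu.
[2] (2) [replace_psu AND gpu_fault -> safe_mode]. ⇒ new: safe_mode.
[3] (4) [safe_mode -> ship_unit]. ⇒ new: ship_unit.
Closure: {cable_seated, gpu_fault, led_red, no_display, overheat, replace_psu, safe_mode, ship_unit} — 8 facts.

8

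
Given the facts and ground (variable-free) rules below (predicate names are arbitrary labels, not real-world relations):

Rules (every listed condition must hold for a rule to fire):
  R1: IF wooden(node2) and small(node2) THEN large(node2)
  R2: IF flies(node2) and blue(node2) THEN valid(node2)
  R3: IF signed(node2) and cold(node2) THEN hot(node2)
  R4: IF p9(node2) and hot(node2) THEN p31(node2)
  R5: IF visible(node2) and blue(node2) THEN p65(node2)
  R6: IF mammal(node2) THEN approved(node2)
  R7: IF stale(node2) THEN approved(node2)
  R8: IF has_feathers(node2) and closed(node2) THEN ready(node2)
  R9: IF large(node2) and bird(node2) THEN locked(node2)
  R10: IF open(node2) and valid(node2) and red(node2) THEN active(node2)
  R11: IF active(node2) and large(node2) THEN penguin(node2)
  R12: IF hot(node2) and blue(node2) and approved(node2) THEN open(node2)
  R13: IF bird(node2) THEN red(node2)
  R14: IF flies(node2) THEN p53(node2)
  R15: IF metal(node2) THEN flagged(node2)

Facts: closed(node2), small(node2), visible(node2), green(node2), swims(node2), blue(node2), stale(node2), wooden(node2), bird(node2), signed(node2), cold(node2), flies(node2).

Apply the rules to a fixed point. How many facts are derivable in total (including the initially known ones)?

23

Round 1: R1 [IF wooden(node2) and small(node2) THEN large(node2)]; R2 [IF flies(node2) and blue(node2) THEN valid(node2)]; R3 [IF signed(node2) and cold(node2) THEN hot(node2)]; R5 [IF visible(node2) and blue(node2) THEN p65(node2)]; R7 [IF stale(node2) THEN approved(node2)]; R13 [IF bird(node2) THEN red(node2)]; R14 [IF flies(node2) THEN p53(node2)]. Adds large(node2), valid(node2), hot(node2), p65(node2), approved(node2), red(node2), p53(node2).
Round 2: R9 [IF large(node2) and bird(node2) THEN locked(node2)]; R12 [IF hot(node2) and blue(node2) and approved(node2) THEN open(node2)]. Adds locked(node2), open(node2).
Round 3: R10 [IF open(node2) and valid(node2) and red(node2) THEN active(node2)]. Adds active(node2).
Round 4: R11 [IF active(node2) and large(node2) THEN penguin(node2)]. Adds penguin(node2).
Closure: {active(node2), approved(node2), bird(node2), blue(node2), closed(node2), cold(node2), flies(node2), green(node2), hot(node2), large(node2), locked(node2), open(node2), p53(node2), p65(node2), penguin(node2), red(node2), signed(node2), small(node2), stale(node2), swims(node2), valid(node2), visible(node2), wooden(node2)} — 23 facts.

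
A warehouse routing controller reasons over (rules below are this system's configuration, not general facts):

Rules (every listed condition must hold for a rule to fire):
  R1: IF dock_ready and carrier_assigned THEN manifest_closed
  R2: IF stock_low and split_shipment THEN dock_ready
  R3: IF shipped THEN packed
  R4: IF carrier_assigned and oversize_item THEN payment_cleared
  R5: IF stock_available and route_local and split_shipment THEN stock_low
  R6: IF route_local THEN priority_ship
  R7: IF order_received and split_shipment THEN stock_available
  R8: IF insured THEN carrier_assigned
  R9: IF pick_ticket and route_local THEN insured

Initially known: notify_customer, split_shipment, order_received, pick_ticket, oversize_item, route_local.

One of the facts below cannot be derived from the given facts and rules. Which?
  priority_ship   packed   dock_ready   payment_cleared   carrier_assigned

Round 1 fires R6, R7, R9, giving priority_ship, stock_available, insured.
Round 2 fires R5, R8, giving stock_low, carrier_assigned.
Round 3 fires R2, R4, giving dock_ready, payment_cleared.
Round 4 fires R1, giving manifest_closed.
Derived: payment_cleared (round 3), priority_ship (round 1), dock_ready (round 3), carrier_assigned (round 2). packed never appears in any round.

packed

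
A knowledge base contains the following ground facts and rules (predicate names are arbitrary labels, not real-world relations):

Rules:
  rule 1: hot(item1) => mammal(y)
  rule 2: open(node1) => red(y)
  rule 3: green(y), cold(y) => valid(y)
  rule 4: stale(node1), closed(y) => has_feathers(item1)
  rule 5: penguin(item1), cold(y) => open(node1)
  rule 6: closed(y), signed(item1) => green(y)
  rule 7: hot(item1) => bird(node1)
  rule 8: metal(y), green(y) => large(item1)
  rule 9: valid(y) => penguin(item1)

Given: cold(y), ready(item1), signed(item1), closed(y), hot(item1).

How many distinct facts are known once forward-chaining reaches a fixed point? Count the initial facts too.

12

[1] rule 1 [hot(item1) => mammal(y)]; rule 6 [closed(y), signed(item1) => green(y)]; rule 7 [hot(item1) => bird(node1)]. ⇒ new: mammal(y), green(y), bird(node1).
[2] rule 3 [green(y), cold(y) => valid(y)]. ⇒ new: valid(y).
[3] rule 9 [valid(y) => penguin(item1)]. ⇒ new: penguin(item1).
[4] rule 5 [penguin(item1), cold(y) => open(node1)]. ⇒ new: open(node1).
[5] rule 2 [open(node1) => red(y)]. ⇒ new: red(y).
Closure: {bird(node1), closed(y), cold(y), green(y), hot(item1), mammal(y), open(node1), penguin(item1), ready(item1), red(y), signed(item1), valid(y)} — 12 facts.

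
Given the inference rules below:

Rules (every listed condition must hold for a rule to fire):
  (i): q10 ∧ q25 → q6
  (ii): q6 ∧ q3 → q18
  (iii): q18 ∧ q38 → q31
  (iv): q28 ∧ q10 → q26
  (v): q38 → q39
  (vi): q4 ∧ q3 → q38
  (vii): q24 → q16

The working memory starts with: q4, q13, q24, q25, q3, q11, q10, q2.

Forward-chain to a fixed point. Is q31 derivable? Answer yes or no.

Round 1 — (i), (vi), (vii), derive q6, q38, q16.
Round 2 — (ii), (v), derive q18, q39.
Round 3 — (iii), derive q31.
q31 appears in round 3, so it is derivable.

yes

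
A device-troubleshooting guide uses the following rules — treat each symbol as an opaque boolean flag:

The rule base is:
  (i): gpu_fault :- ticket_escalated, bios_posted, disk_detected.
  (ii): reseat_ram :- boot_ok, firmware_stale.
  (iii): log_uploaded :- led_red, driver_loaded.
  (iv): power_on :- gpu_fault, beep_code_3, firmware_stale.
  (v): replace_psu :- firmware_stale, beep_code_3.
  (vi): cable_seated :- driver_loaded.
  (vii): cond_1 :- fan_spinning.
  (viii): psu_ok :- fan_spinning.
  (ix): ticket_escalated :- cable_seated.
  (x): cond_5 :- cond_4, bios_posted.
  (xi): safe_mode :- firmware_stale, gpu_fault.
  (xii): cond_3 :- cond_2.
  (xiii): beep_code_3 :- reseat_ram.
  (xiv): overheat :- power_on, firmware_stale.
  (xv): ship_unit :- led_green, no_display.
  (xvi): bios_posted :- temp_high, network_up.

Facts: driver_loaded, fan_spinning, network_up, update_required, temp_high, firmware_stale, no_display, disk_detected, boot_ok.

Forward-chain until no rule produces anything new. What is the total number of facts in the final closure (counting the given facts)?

21

[1] (ii) [reseat_ram :- boot_ok, firmware_stale.]; (vi) [cable_seated :- driver_loaded.]; (vii) [cond_1 :- fan_spinning.]; (viii) [psu_ok :- fan_spinning.]; (xvi) [bios_posted :- temp_high, network_up.]. ⇒ new: reseat_ram, cable_seated, cond_1, psu_ok, bios_posted.
[2] (ix) [ticket_escalated :- cable_seated.]; (xiii) [beep_code_3 :- reseat_ram.]. ⇒ new: ticket_escalated, beep_code_3.
[3] (i) [gpu_fault :- ticket_escalated, bios_posted, disk_detected.]; (v) [replace_psu :- firmware_stale, beep_code_3.]. ⇒ new: gpu_fault, replace_psu.
[4] (iv) [power_on :- gpu_fault, beep_code_3, firmware_stale.]; (xi) [safe_mode :- firmware_stale, gpu_fault.]. ⇒ new: power_on, safe_mode.
[5] (xiv) [overheat :- power_on, firmware_stale.]. ⇒ new: overheat.
Closure: {beep_code_3, bios_posted, boot_ok, cable_seated, cond_1, disk_detected, driver_loaded, fan_spinning, firmware_stale, gpu_fault, network_up, no_display, overheat, power_on, psu_ok, replace_psu, reseat_ram, safe_mode, temp_high, ticket_escalated, update_required} — 21 facts.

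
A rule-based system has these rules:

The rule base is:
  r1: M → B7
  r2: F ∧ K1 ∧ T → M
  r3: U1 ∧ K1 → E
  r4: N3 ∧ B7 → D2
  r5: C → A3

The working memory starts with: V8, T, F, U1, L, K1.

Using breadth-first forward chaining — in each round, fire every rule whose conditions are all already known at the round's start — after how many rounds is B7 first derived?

Round 1: r2 [F ∧ K1 ∧ T → M]; r3 [U1 ∧ K1 → E]. Adds M, E.
Round 2: r1 [M → B7]. Adds B7.
B7 first appears in round 2.

2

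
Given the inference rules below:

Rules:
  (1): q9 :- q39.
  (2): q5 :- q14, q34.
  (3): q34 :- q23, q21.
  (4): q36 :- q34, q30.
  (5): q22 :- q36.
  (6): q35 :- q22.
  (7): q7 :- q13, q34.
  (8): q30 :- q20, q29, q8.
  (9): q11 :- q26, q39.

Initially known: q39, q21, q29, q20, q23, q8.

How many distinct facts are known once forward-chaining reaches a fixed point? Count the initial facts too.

12

[1] (1) [q9 :- q39.]; (3) [q34 :- q23, q21.]; (8) [q30 :- q20, q29, q8.]. ⇒ new: q9, q34, q30.
[2] (4) [q36 :- q34, q30.]. ⇒ new: q36.
[3] (5) [q22 :- q36.]. ⇒ new: q22.
[4] (6) [q35 :- q22.]. ⇒ new: q35.
Closure: {q20, q21, q22, q23, q29, q30, q34, q35, q36, q39, q8, q9} — 12 facts.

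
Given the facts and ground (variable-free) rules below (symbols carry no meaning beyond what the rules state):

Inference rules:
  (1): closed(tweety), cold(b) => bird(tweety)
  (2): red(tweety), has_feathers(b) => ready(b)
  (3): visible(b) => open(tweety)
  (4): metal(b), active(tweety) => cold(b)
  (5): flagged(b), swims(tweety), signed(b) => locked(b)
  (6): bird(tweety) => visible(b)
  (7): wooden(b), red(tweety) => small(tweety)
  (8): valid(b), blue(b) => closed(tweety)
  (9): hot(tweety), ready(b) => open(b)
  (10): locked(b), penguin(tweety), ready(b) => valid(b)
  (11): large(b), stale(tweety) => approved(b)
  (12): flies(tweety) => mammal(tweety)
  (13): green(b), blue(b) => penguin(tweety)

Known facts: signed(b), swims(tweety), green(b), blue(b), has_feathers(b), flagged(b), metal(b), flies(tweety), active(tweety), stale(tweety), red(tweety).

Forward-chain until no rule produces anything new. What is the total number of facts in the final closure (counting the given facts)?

21

[1] (2) [red(tweety), has_feathers(b) => ready(b)]; (4) [metal(b), active(tweety) => cold(b)]; (5) [flagged(b), swims(tweety), signed(b) => locked(b)]; (12) [flies(tweety) => mammal(tweety)]; (13) [green(b), blue(b) => penguin(tweety)]. ⇒ new: ready(b), cold(b), locked(b), mammal(tweety), penguin(tweety).
[2] (10) [locked(b), penguin(tweety), ready(b) => valid(b)]. ⇒ new: valid(b).
[3] (8) [valid(b), blue(b) => closed(tweety)]. ⇒ new: closed(tweety).
[4] (1) [closed(tweety), cold(b) => bird(tweety)]. ⇒ new: bird(tweety).
[5] (6) [bird(tweety) => visible(b)]. ⇒ new: visible(b).
[6] (3) [visible(b) => open(tweety)]. ⇒ new: open(tweety).
Closure: {active(tweety), bird(tweety), blue(b), closed(tweety), cold(b), flagged(b), flies(tweety), green(b), has_feathers(b), locked(b), mammal(tweety), metal(b), open(tweety), penguin(tweety), ready(b), red(tweety), signed(b), stale(tweety), swims(tweety), valid(b), visible(b)} — 21 facts.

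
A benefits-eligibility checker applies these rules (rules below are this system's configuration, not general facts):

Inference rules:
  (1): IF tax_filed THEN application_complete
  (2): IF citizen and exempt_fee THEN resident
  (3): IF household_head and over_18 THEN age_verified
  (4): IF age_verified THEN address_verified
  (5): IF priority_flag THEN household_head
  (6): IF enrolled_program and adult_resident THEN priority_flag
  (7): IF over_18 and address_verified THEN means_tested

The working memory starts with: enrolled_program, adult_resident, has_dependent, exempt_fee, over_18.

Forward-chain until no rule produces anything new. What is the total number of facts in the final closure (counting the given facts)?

10

Round 1: (6) [IF enrolled_program and adult_resident THEN priority_flag]. Adds priority_flag.
Round 2: (5) [IF priority_flag THEN household_head]. Adds household_head.
Round 3: (3) [IF household_head and over_18 THEN age_verified]. Adds age_verified.
Round 4: (4) [IF age_verified THEN address_verified]. Adds address_verified.
Round 5: (7) [IF over_18 and address_verified THEN means_tested]. Adds means_tested.
Closure: {address_verified, adult_resident, age_verified, enrolled_program, exempt_fee, has_dependent, household_head, means_tested, over_18, priority_flag} — 10 facts.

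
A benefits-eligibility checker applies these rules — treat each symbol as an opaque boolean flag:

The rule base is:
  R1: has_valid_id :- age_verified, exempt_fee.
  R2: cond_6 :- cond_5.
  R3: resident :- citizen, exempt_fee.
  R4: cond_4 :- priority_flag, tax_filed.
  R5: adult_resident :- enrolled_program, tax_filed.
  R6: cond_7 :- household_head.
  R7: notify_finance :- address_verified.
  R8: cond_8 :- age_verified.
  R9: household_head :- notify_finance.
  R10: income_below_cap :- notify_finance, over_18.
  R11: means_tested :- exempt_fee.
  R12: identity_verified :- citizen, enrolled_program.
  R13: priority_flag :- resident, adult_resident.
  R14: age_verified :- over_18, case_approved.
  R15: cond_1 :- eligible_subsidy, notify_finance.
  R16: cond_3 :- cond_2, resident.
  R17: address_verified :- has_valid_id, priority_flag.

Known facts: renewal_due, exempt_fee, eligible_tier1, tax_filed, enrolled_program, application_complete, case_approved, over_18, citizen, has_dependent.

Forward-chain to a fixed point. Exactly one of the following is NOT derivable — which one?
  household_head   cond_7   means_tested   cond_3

Round 1 fires R3, R5, R11, R12, R14, giving resident, adult_resident, means_tested, identity_verified, age_verified.
Round 2 fires R1, R8, R13, giving has_valid_id, cond_8, priority_flag.
Round 3 fires R4, R17, giving cond_4, address_verified.
Round 4 fires R7, giving notify_finance.
Round 5 fires R9, R10, giving household_head, income_below_cap.
Round 6 fires R6, giving cond_7.
Derived: means_tested (round 1), household_head (round 5), cond_7 (round 6). cond_3 never appears in any round.

cond_3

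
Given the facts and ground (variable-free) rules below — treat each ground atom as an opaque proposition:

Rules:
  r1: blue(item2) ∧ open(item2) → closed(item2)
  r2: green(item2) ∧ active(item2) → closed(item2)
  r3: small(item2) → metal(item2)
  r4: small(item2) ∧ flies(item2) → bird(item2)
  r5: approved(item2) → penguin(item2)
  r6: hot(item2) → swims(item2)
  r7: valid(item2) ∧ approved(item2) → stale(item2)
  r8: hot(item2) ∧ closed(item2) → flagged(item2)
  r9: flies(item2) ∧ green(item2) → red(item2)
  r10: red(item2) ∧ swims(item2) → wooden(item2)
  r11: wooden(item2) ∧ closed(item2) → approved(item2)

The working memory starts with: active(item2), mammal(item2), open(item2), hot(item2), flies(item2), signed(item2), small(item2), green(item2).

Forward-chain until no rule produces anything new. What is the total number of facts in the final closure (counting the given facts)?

17

Round 1: r2 [green(item2) ∧ active(item2) → closed(item2)]; r3 [small(item2) → metal(item2)]; r4 [small(item2) ∧ flies(item2) → bird(item2)]; r6 [hot(item2) → swims(item2)]; r9 [flies(item2) ∧ green(item2) → red(item2)]. New: closed(item2), metal(item2), bird(item2), swims(item2), red(item2).
Round 2: r8 [hot(item2) ∧ closed(item2) → flagged(item2)]; r10 [red(item2) ∧ swims(item2) → wooden(item2)]. New: flagged(item2), wooden(item2).
Round 3: r11 [wooden(item2) ∧ closed(item2) → approved(item2)]. New: approved(item2).
Round 4: r5 [approved(item2) → penguin(item2)]. New: penguin(item2).
Closure: {active(item2), approved(item2), bird(item2), closed(item2), flagged(item2), flies(item2), green(item2), hot(item2), mammal(item2), metal(item2), open(item2), penguin(item2), red(item2), signed(item2), small(item2), swims(item2), wooden(item2)} — 17 facts.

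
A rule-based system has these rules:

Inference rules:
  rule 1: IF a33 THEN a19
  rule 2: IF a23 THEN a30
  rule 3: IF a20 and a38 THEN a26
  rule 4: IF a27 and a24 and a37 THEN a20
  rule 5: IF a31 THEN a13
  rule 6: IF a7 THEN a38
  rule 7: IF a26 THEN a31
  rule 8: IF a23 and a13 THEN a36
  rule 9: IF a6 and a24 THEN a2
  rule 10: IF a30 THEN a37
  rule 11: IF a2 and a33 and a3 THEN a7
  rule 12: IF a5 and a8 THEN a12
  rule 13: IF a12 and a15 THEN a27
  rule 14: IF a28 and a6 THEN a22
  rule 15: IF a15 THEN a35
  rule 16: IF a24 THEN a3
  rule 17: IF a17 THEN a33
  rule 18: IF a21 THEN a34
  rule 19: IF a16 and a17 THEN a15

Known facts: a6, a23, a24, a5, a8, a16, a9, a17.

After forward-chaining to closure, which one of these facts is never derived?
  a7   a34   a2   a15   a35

a34

Round 1 — rule 2, rule 9, rule 12, rule 16, rule 17, rule 19, derive a30, a2, a12, a3, a33, a15.
Round 2 — rule 1, rule 10, rule 11, rule 13, rule 15, derive a19, a37, a7, a27, a35.
Round 3 — rule 4, rule 6, derive a20, a38.
Round 4 — rule 3, derive a26.
Round 5 — rule 7, derive a31.
Round 6 — rule 5, derive a13.
Round 7 — rule 8, derive a36.
Derived: a15 (round 1), a2 (round 1), a7 (round 2), a35 (round 2). a34 never appears in any round.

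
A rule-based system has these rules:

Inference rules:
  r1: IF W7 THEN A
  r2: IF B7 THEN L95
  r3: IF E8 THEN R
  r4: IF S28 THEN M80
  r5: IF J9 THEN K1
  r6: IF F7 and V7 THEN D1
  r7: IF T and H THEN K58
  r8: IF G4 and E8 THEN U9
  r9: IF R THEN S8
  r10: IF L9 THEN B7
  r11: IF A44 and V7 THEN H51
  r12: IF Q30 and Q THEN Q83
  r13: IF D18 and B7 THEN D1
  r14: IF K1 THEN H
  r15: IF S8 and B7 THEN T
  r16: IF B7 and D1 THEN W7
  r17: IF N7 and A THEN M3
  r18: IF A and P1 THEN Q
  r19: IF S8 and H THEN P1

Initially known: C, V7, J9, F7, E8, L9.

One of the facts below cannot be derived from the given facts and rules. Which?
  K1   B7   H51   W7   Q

Round 1 fires r3, r5, r6, r10, giving R, K1, D1, B7.
Round 2 fires r2, r9, r14, r16, giving L95, S8, H, W7.
Round 3 fires r1, r15, r19, giving A, T, P1.
Round 4 fires r7, r18, giving K58, Q.
Derived: K1 (round 1), W7 (round 2), B7 (round 1), Q (round 4). H51 never appears in any round.

H51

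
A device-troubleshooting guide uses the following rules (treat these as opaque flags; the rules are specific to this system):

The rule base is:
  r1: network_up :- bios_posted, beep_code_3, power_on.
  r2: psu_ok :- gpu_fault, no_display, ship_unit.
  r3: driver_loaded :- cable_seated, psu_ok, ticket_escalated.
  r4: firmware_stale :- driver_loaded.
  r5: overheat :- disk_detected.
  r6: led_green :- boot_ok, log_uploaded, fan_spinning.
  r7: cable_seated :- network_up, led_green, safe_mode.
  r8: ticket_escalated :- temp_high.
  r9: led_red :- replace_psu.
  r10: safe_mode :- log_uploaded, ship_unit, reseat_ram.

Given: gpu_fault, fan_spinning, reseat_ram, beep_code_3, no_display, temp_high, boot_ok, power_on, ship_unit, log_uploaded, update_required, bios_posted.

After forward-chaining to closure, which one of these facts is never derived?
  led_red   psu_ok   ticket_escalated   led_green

led_red

[1] r1 [network_up :- bios_posted, beep_code_3, power_on.]; r2 [psu_ok :- gpu_fault, no_display, ship_unit.]; r6 [led_green :- boot_ok, log_uploaded, fan_spinning.]; r8 [ticket_escalated :- temp_high.]; r10 [safe_mode :- log_uploaded, ship_unit, reseat_ram.]. ⇒ new: network_up, psu_ok, led_green, ticket_escalated, safe_mode.
[2] r7 [cable_seated :- network_up, led_green, safe_mode.]. ⇒ new: cable_seated.
[3] r3 [driver_loaded :- cable_seated, psu_ok, ticket_escalated.]. ⇒ new: driver_loaded.
[4] r4 [firmware_stale :- driver_loaded.]. ⇒ new: firmware_stale.
Derived: ticket_escalated (round 1), led_green (round 1), psu_ok (round 1). led_red never appears in any round.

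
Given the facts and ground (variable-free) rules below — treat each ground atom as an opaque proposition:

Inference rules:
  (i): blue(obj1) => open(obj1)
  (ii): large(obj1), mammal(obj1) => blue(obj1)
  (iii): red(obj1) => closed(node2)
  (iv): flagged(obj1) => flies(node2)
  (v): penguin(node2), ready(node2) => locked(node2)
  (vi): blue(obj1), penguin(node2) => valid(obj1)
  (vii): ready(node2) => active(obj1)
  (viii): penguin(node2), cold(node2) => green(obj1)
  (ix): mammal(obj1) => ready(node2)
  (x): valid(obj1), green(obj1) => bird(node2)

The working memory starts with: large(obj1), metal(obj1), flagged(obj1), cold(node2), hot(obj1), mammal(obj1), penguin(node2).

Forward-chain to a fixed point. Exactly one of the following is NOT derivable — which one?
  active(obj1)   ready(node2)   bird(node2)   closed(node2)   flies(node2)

closed(node2)

Round 1: (ii) [large(obj1), mammal(obj1) => blue(obj1)]; (iv) [flagged(obj1) => flies(node2)]; (viii) [penguin(node2), cold(node2) => green(obj1)]; (ix) [mammal(obj1) => ready(node2)]. New: blue(obj1), flies(node2), green(obj1), ready(node2).
Round 2: (i) [blue(obj1) => open(obj1)]; (v) [penguin(node2), ready(node2) => locked(node2)]; (vi) [blue(obj1), penguin(node2) => valid(obj1)]; (vii) [ready(node2) => active(obj1)]. New: open(obj1), locked(node2), valid(obj1), active(obj1).
Round 3: (x) [valid(obj1), green(obj1) => bird(node2)]. New: bird(node2).
Derived: flies(node2) (round 1), ready(node2) (round 1), bird(node2) (round 3), active(obj1) (round 2). closed(node2) never appears in any round.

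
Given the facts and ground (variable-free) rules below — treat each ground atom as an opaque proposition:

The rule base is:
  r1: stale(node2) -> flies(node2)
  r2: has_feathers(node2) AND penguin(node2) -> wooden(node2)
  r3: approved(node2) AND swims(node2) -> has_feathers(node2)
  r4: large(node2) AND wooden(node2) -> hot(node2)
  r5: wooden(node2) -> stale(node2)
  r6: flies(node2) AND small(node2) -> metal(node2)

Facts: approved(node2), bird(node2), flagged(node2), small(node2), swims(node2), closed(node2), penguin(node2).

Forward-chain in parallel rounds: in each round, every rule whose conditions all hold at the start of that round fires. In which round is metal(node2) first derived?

Round 1 fires r3, giving has_feathers(node2).
Round 2 fires r2, giving wooden(node2).
Round 3 fires r5, giving stale(node2).
Round 4 fires r1, giving flies(node2).
Round 5 fires r6, giving metal(node2).
metal(node2) first appears in round 5.

5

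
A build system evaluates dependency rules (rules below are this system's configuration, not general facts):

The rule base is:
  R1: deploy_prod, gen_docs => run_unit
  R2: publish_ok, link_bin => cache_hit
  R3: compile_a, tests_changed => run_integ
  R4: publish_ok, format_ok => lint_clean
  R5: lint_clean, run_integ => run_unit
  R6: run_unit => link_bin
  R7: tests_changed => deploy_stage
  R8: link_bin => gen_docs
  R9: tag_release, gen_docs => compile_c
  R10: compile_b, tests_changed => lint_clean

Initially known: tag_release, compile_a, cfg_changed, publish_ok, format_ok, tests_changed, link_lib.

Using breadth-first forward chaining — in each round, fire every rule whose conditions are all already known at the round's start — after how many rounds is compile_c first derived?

5

[1] R3 [compile_a, tests_changed => run_integ]; R4 [publish_ok, format_ok => lint_clean]; R7 [tests_changed => deploy_stage]. ⇒ new: run_integ, lint_clean, deploy_stage.
[2] R5 [lint_clean, run_integ => run_unit]. ⇒ new: run_unit.
[3] R6 [run_unit => link_bin]. ⇒ new: link_bin.
[4] R2 [publish_ok, link_bin => cache_hit]; R8 [link_bin => gen_docs]. ⇒ new: cache_hit, gen_docs.
[5] R9 [tag_release, gen_docs => compile_c]. ⇒ new: compile_c.
compile_c first appears in round 5.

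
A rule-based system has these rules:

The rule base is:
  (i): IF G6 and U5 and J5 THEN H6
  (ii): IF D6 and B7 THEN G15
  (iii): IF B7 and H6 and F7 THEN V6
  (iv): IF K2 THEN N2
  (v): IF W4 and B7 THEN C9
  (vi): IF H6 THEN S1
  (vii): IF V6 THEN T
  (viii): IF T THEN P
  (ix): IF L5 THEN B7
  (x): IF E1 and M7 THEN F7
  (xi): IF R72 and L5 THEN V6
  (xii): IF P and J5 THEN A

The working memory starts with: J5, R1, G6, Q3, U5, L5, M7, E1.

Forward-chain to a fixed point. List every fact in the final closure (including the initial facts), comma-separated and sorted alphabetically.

Round 1 — (i), (ix), (x), derive H6, B7, F7.
Round 2 — (iii), (vi), derive V6, S1.
Round 3 — (vii), derive T.
Round 4 — (viii), derive P.
Round 5 — (xii), derive A.

A, B7, E1, F7, G6, H6, J5, L5, M7, P, Q3, R1, S1, T, U5, V6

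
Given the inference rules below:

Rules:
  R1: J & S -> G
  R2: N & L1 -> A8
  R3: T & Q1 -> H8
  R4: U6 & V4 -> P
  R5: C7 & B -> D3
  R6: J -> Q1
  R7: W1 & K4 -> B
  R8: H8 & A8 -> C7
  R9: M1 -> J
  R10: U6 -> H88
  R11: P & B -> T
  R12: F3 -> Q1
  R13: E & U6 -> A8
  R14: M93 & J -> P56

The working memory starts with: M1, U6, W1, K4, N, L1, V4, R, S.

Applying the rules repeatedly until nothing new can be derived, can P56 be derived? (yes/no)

no

Round 1 — R2, R4, R7, R9, R10, derive A8, P, B, J, H88.
Round 2 — R1, R6, R11, derive G, Q1, T.
Round 3 — R3, derive H8.
Round 4 — R8, derive C7.
Round 5 — R5, derive D3.
Fixed point reached. P56 is concluded only by R14; R14 needs M93 (never derived).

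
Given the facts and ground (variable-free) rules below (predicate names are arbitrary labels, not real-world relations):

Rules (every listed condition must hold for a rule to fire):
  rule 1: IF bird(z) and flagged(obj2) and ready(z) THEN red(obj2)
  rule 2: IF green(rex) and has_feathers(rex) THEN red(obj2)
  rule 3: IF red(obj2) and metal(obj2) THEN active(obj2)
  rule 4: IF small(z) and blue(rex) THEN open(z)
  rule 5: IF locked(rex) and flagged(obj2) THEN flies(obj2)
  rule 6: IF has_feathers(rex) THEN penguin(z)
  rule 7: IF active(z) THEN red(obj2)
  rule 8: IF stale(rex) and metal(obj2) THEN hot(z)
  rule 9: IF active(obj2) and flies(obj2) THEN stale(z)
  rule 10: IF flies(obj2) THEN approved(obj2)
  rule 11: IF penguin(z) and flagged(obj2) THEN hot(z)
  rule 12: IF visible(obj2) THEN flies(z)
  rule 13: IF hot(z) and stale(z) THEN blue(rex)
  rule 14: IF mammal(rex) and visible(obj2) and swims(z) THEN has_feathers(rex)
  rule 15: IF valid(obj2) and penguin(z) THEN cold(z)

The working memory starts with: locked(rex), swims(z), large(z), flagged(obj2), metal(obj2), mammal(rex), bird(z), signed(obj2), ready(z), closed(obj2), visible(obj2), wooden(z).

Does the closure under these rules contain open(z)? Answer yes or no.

no

Round 1: rule 1 [IF bird(z) and flagged(obj2) and ready(z) THEN red(obj2)]; rule 5 [IF locked(rex) and flagged(obj2) THEN flies(obj2)]; rule 12 [IF visible(obj2) THEN flies(z)]; rule 14 [IF mammal(rex) and visible(obj2) and swims(z) THEN has_feathers(rex)]. Adds red(obj2), flies(obj2), flies(z), has_feathers(rex).
Round 2: rule 3 [IF red(obj2) and metal(obj2) THEN active(obj2)]; rule 6 [IF has_feathers(rex) THEN penguin(z)]; rule 10 [IF flies(obj2) THEN approved(obj2)]. Adds active(obj2), penguin(z), approved(obj2).
Round 3: rule 9 [IF active(obj2) and flies(obj2) THEN stale(z)]; rule 11 [IF penguin(z) and flagged(obj2) THEN hot(z)]. Adds stale(z), hot(z).
Round 4: rule 13 [IF hot(z) and stale(z) THEN blue(rex)]. Adds blue(rex).
Fixed point reached. open(z) is concluded only by rule 4; rule 4 needs small(z) (never derived).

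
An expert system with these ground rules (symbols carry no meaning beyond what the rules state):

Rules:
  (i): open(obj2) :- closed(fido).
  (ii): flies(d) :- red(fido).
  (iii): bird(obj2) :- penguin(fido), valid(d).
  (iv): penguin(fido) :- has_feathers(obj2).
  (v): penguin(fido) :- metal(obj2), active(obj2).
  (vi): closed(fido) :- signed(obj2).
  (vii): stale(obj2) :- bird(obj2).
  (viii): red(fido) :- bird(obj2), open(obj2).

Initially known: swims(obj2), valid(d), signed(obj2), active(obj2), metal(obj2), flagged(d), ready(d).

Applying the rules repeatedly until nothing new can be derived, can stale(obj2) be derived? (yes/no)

[1] (v) [penguin(fido) :- metal(obj2), active(obj2).]; (vi) [closed(fido) :- signed(obj2).]. ⇒ new: penguin(fido), closed(fido).
[2] (i) [open(obj2) :- closed(fido).]; (iii) [bird(obj2) :- penguin(fido), valid(d).]. ⇒ new: open(obj2), bird(obj2).
[3] (vii) [stale(obj2) :- bird(obj2).]; (viii) [red(fido) :- bird(obj2), open(obj2).]. ⇒ new: stale(obj2), red(fido).
[4] (ii) [flies(d) :- red(fido).]. ⇒ new: flies(d).
stale(obj2) appears in round 3, so it is derivable.

yes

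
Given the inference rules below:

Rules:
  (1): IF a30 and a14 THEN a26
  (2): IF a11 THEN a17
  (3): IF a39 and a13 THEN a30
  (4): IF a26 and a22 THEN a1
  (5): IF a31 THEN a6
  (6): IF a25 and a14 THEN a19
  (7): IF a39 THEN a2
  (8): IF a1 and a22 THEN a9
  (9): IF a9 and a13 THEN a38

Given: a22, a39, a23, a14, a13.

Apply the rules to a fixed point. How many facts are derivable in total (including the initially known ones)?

11

Round 1 — (3), (7), derive a30, a2.
Round 2 — (1), derive a26.
Round 3 — (4), derive a1.
Round 4 — (8), derive a9.
Round 5 — (9), derive a38.
Closure: {a1, a13, a14, a2, a22, a23, a26, a30, a38, a39, a9} — 11 facts.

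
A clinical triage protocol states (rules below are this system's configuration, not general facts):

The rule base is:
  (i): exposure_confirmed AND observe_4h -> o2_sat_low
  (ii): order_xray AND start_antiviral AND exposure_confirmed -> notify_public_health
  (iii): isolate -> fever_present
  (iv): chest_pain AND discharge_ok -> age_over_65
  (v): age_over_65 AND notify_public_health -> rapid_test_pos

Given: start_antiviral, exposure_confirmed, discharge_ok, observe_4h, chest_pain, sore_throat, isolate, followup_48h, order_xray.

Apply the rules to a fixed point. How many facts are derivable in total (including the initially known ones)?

Round 1 — (i), (ii), (iii), (iv), derive o2_sat_low, notify_public_health, fever_present, age_over_65.
Round 2 — (v), derive rapid_test_pos.
Closure: {age_over_65, chest_pain, discharge_ok, exposure_confirmed, fever_present, followup_48h, isolate, notify_public_health, o2_sat_low, observe_4h, order_xray, rapid_test_pos, sore_throat, start_antiviral} — 14 facts.

14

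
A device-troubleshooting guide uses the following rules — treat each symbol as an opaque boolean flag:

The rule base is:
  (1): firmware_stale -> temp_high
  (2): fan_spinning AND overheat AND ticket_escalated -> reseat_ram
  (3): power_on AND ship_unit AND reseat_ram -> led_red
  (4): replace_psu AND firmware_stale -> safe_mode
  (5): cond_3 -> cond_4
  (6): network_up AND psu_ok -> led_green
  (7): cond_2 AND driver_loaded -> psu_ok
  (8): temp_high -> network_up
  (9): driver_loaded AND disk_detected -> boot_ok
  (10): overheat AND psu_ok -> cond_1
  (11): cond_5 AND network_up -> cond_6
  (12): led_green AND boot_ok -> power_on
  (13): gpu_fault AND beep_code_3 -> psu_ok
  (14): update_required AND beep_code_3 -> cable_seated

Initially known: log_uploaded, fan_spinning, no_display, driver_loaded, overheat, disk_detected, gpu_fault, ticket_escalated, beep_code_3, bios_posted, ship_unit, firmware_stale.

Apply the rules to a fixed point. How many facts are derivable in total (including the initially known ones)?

21

Round 1: (1) [firmware_stale -> temp_high]; (2) [fan_spinning AND overheat AND ticket_escalated -> reseat_ram]; (9) [driver_loaded AND disk_detected -> boot_ok]; (13) [gpu_fault AND beep_code_3 -> psu_ok]. Adds temp_high, reseat_ram, boot_ok, psu_ok.
Round 2: (8) [temp_high -> network_up]; (10) [overheat AND psu_ok -> cond_1]. Adds network_up, cond_1.
Round 3: (6) [network_up AND psu_ok -> led_green]. Adds led_green.
Round 4: (12) [led_green AND boot_ok -> power_on]. Adds power_on.
Round 5: (3) [power_on AND ship_unit AND reseat_ram -> led_red]. Adds led_red.
Closure: {beep_code_3, bios_posted, boot_ok, cond_1, disk_detected, driver_loaded, fan_spinning, firmware_stale, gpu_fault, led_green, led_red, log_uploaded, network_up, no_display, overheat, power_on, psu_ok, reseat_ram, ship_unit, temp_high, ticket_escalated} — 21 facts.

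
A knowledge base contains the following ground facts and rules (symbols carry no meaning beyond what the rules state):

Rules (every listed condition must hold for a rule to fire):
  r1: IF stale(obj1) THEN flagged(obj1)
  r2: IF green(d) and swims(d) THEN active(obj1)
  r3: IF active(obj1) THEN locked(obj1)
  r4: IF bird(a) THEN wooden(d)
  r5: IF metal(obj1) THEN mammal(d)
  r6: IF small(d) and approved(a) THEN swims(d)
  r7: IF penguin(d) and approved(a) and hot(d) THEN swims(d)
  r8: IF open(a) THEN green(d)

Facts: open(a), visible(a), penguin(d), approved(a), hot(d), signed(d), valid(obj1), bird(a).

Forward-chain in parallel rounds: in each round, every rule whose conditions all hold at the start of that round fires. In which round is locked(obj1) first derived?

3

Round 1: r4 [IF bird(a) THEN wooden(d)]; r7 [IF penguin(d) and approved(a) and hot(d) THEN swims(d)]; r8 [IF open(a) THEN green(d)]. Adds wooden(d), swims(d), green(d).
Round 2: r2 [IF green(d) and swims(d) THEN active(obj1)]. Adds active(obj1).
Round 3: r3 [IF active(obj1) THEN locked(obj1)]. Adds locked(obj1).
locked(obj1) first appears in round 3.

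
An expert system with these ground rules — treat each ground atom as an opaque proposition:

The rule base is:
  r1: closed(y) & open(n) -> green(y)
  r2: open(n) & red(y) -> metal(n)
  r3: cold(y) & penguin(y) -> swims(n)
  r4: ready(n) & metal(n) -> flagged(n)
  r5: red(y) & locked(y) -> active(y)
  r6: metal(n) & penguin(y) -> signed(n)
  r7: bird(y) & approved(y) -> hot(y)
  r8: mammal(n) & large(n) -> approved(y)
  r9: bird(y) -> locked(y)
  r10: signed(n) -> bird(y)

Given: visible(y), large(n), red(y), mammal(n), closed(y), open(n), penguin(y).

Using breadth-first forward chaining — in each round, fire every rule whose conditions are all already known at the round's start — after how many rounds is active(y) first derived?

5

[1] r1 [closed(y) & open(n) -> green(y)]; r2 [open(n) & red(y) -> metal(n)]; r8 [mammal(n) & large(n) -> approved(y)]. ⇒ new: green(y), metal(n), approved(y).
[2] r6 [metal(n) & penguin(y) -> signed(n)]. ⇒ new: signed(n).
[3] r10 [signed(n) -> bird(y)]. ⇒ new: bird(y).
[4] r7 [bird(y) & approved(y) -> hot(y)]; r9 [bird(y) -> locked(y)]. ⇒ new: hot(y), locked(y).
[5] r5 [red(y) & locked(y) -> active(y)]. ⇒ new: active(y).
active(y) first appears in round 5.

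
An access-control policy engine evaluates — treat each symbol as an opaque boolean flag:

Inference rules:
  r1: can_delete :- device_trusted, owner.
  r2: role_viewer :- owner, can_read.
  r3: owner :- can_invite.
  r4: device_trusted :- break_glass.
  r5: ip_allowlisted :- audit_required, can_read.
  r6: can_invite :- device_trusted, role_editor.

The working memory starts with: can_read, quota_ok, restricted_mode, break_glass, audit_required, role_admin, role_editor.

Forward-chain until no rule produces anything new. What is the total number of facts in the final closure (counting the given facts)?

Round 1 fires r4, r5, giving device_trusted, ip_allowlisted.
Round 2 fires r6, giving can_invite.
Round 3 fires r3, giving owner.
Round 4 fires r1, r2, giving can_delete, role_viewer.
Closure: {audit_required, break_glass, can_delete, can_invite, can_read, device_trusted, ip_allowlisted, owner, quota_ok, restricted_mode, role_admin, role_editor, role_viewer} — 13 facts.

13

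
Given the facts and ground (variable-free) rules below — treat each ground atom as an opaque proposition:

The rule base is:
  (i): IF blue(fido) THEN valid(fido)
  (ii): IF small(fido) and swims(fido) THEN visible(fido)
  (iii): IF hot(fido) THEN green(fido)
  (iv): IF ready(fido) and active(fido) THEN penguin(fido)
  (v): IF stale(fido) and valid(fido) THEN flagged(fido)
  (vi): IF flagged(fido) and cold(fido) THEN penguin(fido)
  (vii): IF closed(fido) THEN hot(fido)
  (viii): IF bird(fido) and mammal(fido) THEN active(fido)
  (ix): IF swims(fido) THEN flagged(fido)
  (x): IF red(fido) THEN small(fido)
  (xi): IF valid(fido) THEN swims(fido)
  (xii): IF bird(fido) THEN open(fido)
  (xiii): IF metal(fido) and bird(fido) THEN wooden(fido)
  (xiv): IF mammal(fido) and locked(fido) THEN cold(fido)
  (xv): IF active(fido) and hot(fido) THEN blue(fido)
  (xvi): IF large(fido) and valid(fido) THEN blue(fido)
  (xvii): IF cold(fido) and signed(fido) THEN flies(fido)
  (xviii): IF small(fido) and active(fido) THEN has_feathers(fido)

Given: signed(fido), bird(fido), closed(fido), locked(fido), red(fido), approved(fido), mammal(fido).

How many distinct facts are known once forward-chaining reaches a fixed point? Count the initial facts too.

21

[1] (vii) [IF closed(fido) THEN hot(fido)]; (viii) [IF bird(fido) and mammal(fido) THEN active(fido)]; (x) [IF red(fido) THEN small(fido)]; (xii) [IF bird(fido) THEN open(fido)]; (xiv) [IF mammal(fido) and locked(fido) THEN cold(fido)]. ⇒ new: hot(fido), active(fido), small(fido), open(fido), cold(fido).
[2] (iii) [IF hot(fido) THEN green(fido)]; (xv) [IF active(fido) and hot(fido) THEN blue(fido)]; (xvii) [IF cold(fido) and signed(fido) THEN flies(fido)]; (xviii) [IF small(fido) and active(fido) THEN has_feathers(fido)]. ⇒ new: green(fido), blue(fido), flies(fido), has_feathers(fido).
[3] (i) [IF blue(fido) THEN valid(fido)]. ⇒ new: valid(fido).
[4] (xi) [IF valid(fido) THEN swims(fido)]. ⇒ new: swims(fido).
[5] (ii) [IF small(fido) and swims(fido) THEN visible(fido)]; (ix) [IF swims(fido) THEN flagged(fido)]. ⇒ new: visible(fido), flagged(fido).
[6] (vi) [IF flagged(fido) and cold(fido) THEN penguin(fido)]. ⇒ new: penguin(fido).
Closure: {active(fido), approved(fido), bird(fido), blue(fido), closed(fido), cold(fido), flagged(fido), flies(fido), green(fido), has_feathers(fido), hot(fido), locked(fido), mammal(fido), open(fido), penguin(fido), red(fido), signed(fido), small(fido), swims(fido), valid(fido), visible(fido)} — 21 facts.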